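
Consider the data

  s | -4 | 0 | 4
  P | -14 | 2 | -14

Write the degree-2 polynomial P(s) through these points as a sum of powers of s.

Newton's divided differences:
P[-4,0] = (2 - (-14)) / (0 - (-4)) = 4
P[0,4] = (-14 - 2) / (4 - 0) = -4
P[-4,0,4] = (-4 - 4) / (4 - (-4)) = -1
P(s) = -14 + 4·(s + 4) + (-1)·(s + 4)s
Expanding: P(s) = -s^2 + 2

P(s) = -s^2 + 2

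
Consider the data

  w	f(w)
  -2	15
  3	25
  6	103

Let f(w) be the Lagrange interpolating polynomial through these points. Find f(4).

45

Evaluate each Lagrange basis at w = 4:
L_0(4) = (1)·(-2)/[(-5)·(-8)] = -1/20
L_1(4) = (6)·(-2)/[(5)·(-3)] = 4/5
L_2(4) = (6)·(1)/[(8)·(3)] = 1/4
Sum: 15·(-1/20) + 25·(4/5) + 103·(1/4) = 45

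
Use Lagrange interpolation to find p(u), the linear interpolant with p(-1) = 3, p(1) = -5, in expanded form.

p(u) = -4u - 1

Build the Lagrange basis polynomials:
L_0(u) = (u - 1) / [-2] = -(1/2)u + 1/2
L_1(u) = (u + 1) / [2] = (1/2)u + 1/2
p(u) = 3·L_0 + (-5)·L_1
  3·L_0(u) = -(3/2)u + 3/2
  (-5)·L_1(u) = -(5/2)u - 5/2
Adding term by term: -4u - 1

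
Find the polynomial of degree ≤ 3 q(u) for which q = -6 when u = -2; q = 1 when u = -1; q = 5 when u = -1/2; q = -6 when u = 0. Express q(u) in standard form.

q(u) = -(46/3)u^3 - 53u^2 - (134/3)u - 6

L_0(u) = (u + 1)(u + 1/2)u / [-3] = -(1/3)u^3 - (1/2)u^2 - (1/6)u
L_1(u) = (u + 2)(u + 1/2)u / [1/2] = 2u^3 + 5u^2 + 2u
L_2(u) = (u + 2)(u + 1)u / [-3/8] = -(8/3)u^3 - 8u^2 - (16/3)u
L_3(u) = (u + 2)(u + 1)(u + 1/2) / [1] = u^3 + (7/2)u^2 + (7/2)u + 1
q(u) = (-6)·L_0 + 1·L_1 + 5·L_2 + (-6)·L_3
  (-6)·L_0(u) = 2u^3 + 3u^2 + u
  1·L_1(u) = 2u^3 + 5u^2 + 2u
  5·L_2(u) = -(40/3)u^3 - 40u^2 - (80/3)u
  (-6)·L_3(u) = -6u^3 - 21u^2 - 21u - 6
Adding term by term: -(46/3)u^3 - 53u^2 - (134/3)u - 6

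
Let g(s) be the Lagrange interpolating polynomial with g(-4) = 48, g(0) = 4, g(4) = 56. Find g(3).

L_0(3) = (3)·(-1)/[(-4)·(-8)] = -3/32
L_1(3) = (7)·(-1)/[(4)·(-4)] = 7/16
L_2(3) = (7)·(3)/[(8)·(4)] = 21/32
Sum: 48·(-3/32) + 4·(7/16) + 56·(21/32) = 34

34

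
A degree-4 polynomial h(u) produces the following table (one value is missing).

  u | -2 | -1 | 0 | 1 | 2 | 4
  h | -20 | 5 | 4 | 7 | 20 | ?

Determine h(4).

The 5 known values determine h uniquely (degree ≤ 4).
Evaluate each Lagrange basis at u = 4:
L_0(4) = (5)·(4)·(3)·(2)/[(-1)·(-2)·(-3)·(-4)] = 5
L_1(4) = (6)·(4)·(3)·(2)/[(1)·(-1)·(-2)·(-3)] = -24
L_2(4) = (6)·(5)·(3)·(2)/[(2)·(1)·(-1)·(-2)] = 45
L_3(4) = (6)·(5)·(4)·(2)/[(3)·(2)·(1)·(-1)] = -40
L_4(4) = (6)·(5)·(4)·(3)/[(4)·(3)·(2)·(1)] = 15
Sum: (-20)·(5) + 5·(-24) + 4·(45) + 7·(-40) + 20·(15) = -20

-20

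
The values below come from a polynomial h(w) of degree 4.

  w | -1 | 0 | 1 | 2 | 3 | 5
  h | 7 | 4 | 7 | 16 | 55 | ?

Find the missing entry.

439

The 5 known values determine h uniquely (degree ≤ 4).
L_0(5) = (5)·(4)·(3)·(2)/[(-1)·(-2)·(-3)·(-4)] = 5
L_1(5) = (6)·(4)·(3)·(2)/[(1)·(-1)·(-2)·(-3)] = -24
L_2(5) = (6)·(5)·(3)·(2)/[(2)·(1)·(-1)·(-2)] = 45
L_3(5) = (6)·(5)·(4)·(2)/[(3)·(2)·(1)·(-1)] = -40
L_4(5) = (6)·(5)·(4)·(3)/[(4)·(3)·(2)·(1)] = 15
Sum: 7·(5) + 4·(-24) + 7·(45) + 16·(-40) + 55·(15) = 439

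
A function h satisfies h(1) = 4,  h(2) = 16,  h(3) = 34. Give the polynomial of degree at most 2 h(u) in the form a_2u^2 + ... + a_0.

Build the Lagrange basis polynomials:
L_0(u) = (u - 2)(u - 3) / [2] = (1/2)u^2 - (5/2)u + 3
L_1(u) = (u - 1)(u - 3) / [-1] = -u^2 + 4u - 3
L_2(u) = (u - 1)(u - 2) / [2] = (1/2)u^2 - (3/2)u + 1
h(u) = 4·L_0 + 16·L_1 + 34·L_2
  4·L_0(u) = 2u^2 - 10u + 12
  16·L_1(u) = -16u^2 + 64u - 48
  34·L_2(u) = 17u^2 - 51u + 34
Adding term by term: 3u^2 + 3u - 2

h(u) = 3u^2 + 3u - 2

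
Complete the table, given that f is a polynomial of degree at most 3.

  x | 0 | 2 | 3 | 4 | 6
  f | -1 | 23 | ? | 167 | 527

74

The 4 known values determine f uniquely (degree ≤ 3).
Evaluate each Lagrange basis at x = 3:
L_0(3) = (1)·(-1)·(-3)/[(-2)·(-4)·(-6)] = -1/16
L_1(3) = (3)·(-1)·(-3)/[(2)·(-2)·(-4)] = 9/16
L_2(3) = (3)·(1)·(-3)/[(4)·(2)·(-2)] = 9/16
L_3(3) = (3)·(1)·(-1)/[(6)·(4)·(2)] = -1/16
Sum: (-1)·(-1/16) + 23·(9/16) + 167·(9/16) + 527·(-1/16) = 74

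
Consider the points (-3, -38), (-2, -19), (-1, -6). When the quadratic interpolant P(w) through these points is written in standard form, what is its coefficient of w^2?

-3

The leading coefficient equals the top divided difference P[-3,-2,-1].
P[-3,-2] = (-19 - (-38)) / (-2 - (-3)) = 19
P[-2,-1] = (-6 - (-19)) / (-1 - (-2)) = 13
P[-3,-2,-1] = (13 - 19) / (-1 - (-3)) = -3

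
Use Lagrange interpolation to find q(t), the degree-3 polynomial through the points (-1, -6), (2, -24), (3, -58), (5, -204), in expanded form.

Build the Lagrange basis polynomials:
L_0(t) = (t - 2)(t - 3)(t - 5) / [-72] = -(1/72)t^3 + (5/36)t^2 - (31/72)t + 5/12
L_1(t) = (t + 1)(t - 3)(t - 5) / [9] = (1/9)t^3 - (7/9)t^2 + (7/9)t + 5/3
L_2(t) = (t + 1)(t - 2)(t - 5) / [-8] = -(1/8)t^3 + (3/4)t^2 - (3/8)t - 5/4
L_3(t) = (t + 1)(t - 2)(t - 3) / [36] = (1/36)t^3 - (1/9)t^2 + (1/36)t + 1/6
q(t) = (-6)·L_0 + (-24)·L_1 + (-58)·L_2 + (-204)·L_3
  (-6)·L_0(t) = (1/12)t^3 - (5/6)t^2 + (31/12)t - 5/2
  (-24)·L_1(t) = -(8/3)t^3 + (56/3)t^2 - (56/3)t - 40
  (-58)·L_2(t) = (29/4)t^3 - (87/2)t^2 + (87/4)t + 145/2
  (-204)·L_3(t) = -(17/3)t^3 + (68/3)t^2 - (17/3)t - 34
Adding term by term: -t^3 - 3t^2 - 4

q(t) = -t^3 - 3t^2 - 4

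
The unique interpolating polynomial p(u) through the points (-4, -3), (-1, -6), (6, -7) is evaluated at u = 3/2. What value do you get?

L_0(3/2) = (5/2)·(-9/2)/[(-3)·(-10)] = -3/8
L_1(3/2) = (11/2)·(-9/2)/[(3)·(-7)] = 33/28
L_2(3/2) = (11/2)·(5/2)/[(10)·(7)] = 11/56
Sum: (-3)·(-3/8) + (-6)·(33/28) + (-7)·(11/56) = -205/28

-205/28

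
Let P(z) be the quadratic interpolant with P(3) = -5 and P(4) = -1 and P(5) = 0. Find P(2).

Using Newton's divided-difference form:
P[3,4] = (-1 - (-5)) / (4 - 3) = 4
P[4,5] = (0 - (-1)) / (5 - 4) = 1
P[3,4,5] = (1 - 4) / (5 - 3) = -3/2
P(2) = -5 + 4·(-1) + (-3/2)·(-1)·(-2) = -12

-12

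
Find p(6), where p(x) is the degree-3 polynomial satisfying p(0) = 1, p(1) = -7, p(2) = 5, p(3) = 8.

L_0(6) = (5)·(4)·(3)/[(-1)·(-2)·(-3)] = -10
L_1(6) = (6)·(4)·(3)/[(1)·(-1)·(-2)] = 36
L_2(6) = (6)·(5)·(3)/[(2)·(1)·(-1)] = -45
L_3(6) = (6)·(5)·(4)/[(3)·(2)·(1)] = 20
Sum: 1·(-10) + (-7)·(36) + 5·(-45) + 8·(20) = -327

-327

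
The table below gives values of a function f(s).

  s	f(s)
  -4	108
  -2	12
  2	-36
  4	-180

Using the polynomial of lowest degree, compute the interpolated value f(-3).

44

Evaluate each Lagrange basis at s = -3:
L_0(-3) = (-1)·(-5)·(-7)/[(-2)·(-6)·(-8)] = 35/96
L_1(-3) = (1)·(-5)·(-7)/[(2)·(-4)·(-6)] = 35/48
L_2(-3) = (1)·(-1)·(-7)/[(6)·(4)·(-2)] = -7/48
L_3(-3) = (1)·(-1)·(-5)/[(8)·(6)·(2)] = 5/96
Sum: 108·(35/96) + 12·(35/48) + (-36)·(-7/48) + (-180)·(5/96) = 44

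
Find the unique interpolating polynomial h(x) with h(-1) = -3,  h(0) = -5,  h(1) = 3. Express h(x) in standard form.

L_0(x) = x(x - 1) / [2] = (1/2)x^2 - (1/2)x
L_1(x) = (x + 1)(x - 1) / [-1] = -x^2 + 1
L_2(x) = (x + 1)x / [2] = (1/2)x^2 + (1/2)x
h(x) = (-3)·L_0 + (-5)·L_1 + 3·L_2
  (-3)·L_0(x) = -(3/2)x^2 + (3/2)x
  (-5)·L_1(x) = 5x^2 - 5
  3·L_2(x) = (3/2)x^2 + (3/2)x
Adding term by term: 5x^2 + 3x - 5

h(x) = 5x^2 + 3x - 5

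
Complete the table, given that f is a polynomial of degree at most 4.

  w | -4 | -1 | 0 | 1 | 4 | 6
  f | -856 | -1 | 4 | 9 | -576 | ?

-3326

The 5 known values determine f uniquely (degree ≤ 4).
Evaluate each Lagrange basis at w = 6:
L_0(6) = (7)·(6)·(5)·(2)/[(-3)·(-4)·(-5)·(-8)] = 7/8
L_1(6) = (10)·(6)·(5)·(2)/[(3)·(-1)·(-2)·(-5)] = -20
L_2(6) = (10)·(7)·(5)·(2)/[(4)·(1)·(-1)·(-4)] = 175/4
L_3(6) = (10)·(7)·(6)·(2)/[(5)·(2)·(1)·(-3)] = -28
L_4(6) = (10)·(7)·(6)·(5)/[(8)·(5)·(4)·(3)] = 35/8
Sum: (-856)·(7/8) + (-1)·(-20) + 4·(175/4) + 9·(-28) + (-576)·(35/8) = -3326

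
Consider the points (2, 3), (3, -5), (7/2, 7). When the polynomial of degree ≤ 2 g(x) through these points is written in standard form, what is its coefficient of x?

-344/3

L_0(x) = (x - 3)(x - 7/2) / [3/2] = (2/3)x^2 - (13/3)x + 7
L_1(x) = (x - 2)(x - 7/2) / [-1/2] = -2x^2 + 11x - 14
L_2(x) = (x - 2)(x - 3) / [3/4] = (4/3)x^2 - (20/3)x + 8
g(x) = 3·L_0 + (-5)·L_1 + 7·L_2
Only the coefficient of x is needed; take it from each L_i and combine:
3·(-13/3) + (-5)·(11) + 7·(-20/3) = -344/3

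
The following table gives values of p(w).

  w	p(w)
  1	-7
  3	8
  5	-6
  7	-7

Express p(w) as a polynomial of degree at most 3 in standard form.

p(w) = (7/8)w^3 - (23/2)w^2 + (337/8)w - 77/2

Build the Lagrange basis polynomials:
L_0(w) = (w - 3)(w - 5)(w - 7) / [-48] = -(1/48)w^3 + (5/16)w^2 - (71/48)w + 35/16
L_1(w) = (w - 1)(w - 5)(w - 7) / [16] = (1/16)w^3 - (13/16)w^2 + (47/16)w - 35/16
L_2(w) = (w - 1)(w - 3)(w - 7) / [-16] = -(1/16)w^3 + (11/16)w^2 - (31/16)w + 21/16
L_3(w) = (w - 1)(w - 3)(w - 5) / [48] = (1/48)w^3 - (3/16)w^2 + (23/48)w - 5/16
p(w) = (-7)·L_0 + 8·L_1 + (-6)·L_2 + (-7)·L_3
  (-7)·L_0(w) = (7/48)w^3 - (35/16)w^2 + (497/48)w - 245/16
  8·L_1(w) = (1/2)w^3 - (13/2)w^2 + (47/2)w - 35/2
  (-6)·L_2(w) = (3/8)w^3 - (33/8)w^2 + (93/8)w - 63/8
  (-7)·L_3(w) = -(7/48)w^3 + (21/16)w^2 - (161/48)w + 35/16
Adding term by term: (7/8)w^3 - (23/2)w^2 + (337/8)w - 77/2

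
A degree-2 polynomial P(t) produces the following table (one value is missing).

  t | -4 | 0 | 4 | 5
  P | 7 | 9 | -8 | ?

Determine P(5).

-487/32

The 3 known values determine P uniquely (degree ≤ 2).
Evaluate each Lagrange basis at t = 5:
L_0(5) = (5)·(1)/[(-4)·(-8)] = 5/32
L_1(5) = (9)·(1)/[(4)·(-4)] = -9/16
L_2(5) = (9)·(5)/[(8)·(4)] = 45/32
Sum: 7·(5/32) + 9·(-9/16) + (-8)·(45/32) = -487/32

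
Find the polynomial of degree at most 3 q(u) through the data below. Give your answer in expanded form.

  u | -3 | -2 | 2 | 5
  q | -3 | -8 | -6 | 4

Newton's divided differences:
q[-3,-2] = (-8 - (-3)) / (-2 - (-3)) = -5
q[-2,2] = (-6 - (-8)) / (2 - (-2)) = 1/2
q[2,5] = (4 - (-6)) / (5 - 2) = 10/3
q[-3,-2,2] = (1/2 - (-5)) / (2 - (-3)) = 11/10
q[-2,2,5] = (10/3 - 1/2) / (5 - (-2)) = 17/42
q[-3,-2,2,5] = (17/42 - 11/10) / (5 - (-3)) = -73/840
q(u) = -3 + (-5)·(u + 3) + (11/10)·(u + 3)(u + 2) + (-73/840)·(u + 3)(u + 2)(u - 2)
Expanding: q(u) = -(73/840)u^3 + (47/56)u^2 + (89/105)u - 145/14

q(u) = -(73/840)u^3 + (47/56)u^2 + (89/105)u - 145/14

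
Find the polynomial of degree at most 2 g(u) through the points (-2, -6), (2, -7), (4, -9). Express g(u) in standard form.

g(u) = -(1/8)u^2 - (1/4)u - 6

L_0(u) = (u - 2)(u - 4) / [24] = (1/24)u^2 - (1/4)u + 1/3
L_1(u) = (u + 2)(u - 4) / [-8] = -(1/8)u^2 + (1/4)u + 1
L_2(u) = (u + 2)(u - 2) / [12] = (1/12)u^2 - 1/3
g(u) = (-6)·L_0 + (-7)·L_1 + (-9)·L_2
  (-6)·L_0(u) = -(1/4)u^2 + (3/2)u - 2
  (-7)·L_1(u) = (7/8)u^2 - (7/4)u - 7
  (-9)·L_2(u) = -(3/4)u^2 + 3
Adding term by term: -(1/8)u^2 - (1/4)u - 6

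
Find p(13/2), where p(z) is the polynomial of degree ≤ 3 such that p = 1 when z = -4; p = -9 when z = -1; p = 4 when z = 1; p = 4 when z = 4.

L_0(13/2) = (15/2)·(11/2)·(5/2)/[(-3)·(-5)·(-8)] = -55/64
L_1(13/2) = (21/2)·(11/2)·(5/2)/[(3)·(-2)·(-5)] = 77/16
L_2(13/2) = (21/2)·(15/2)·(5/2)/[(5)·(2)·(-3)] = -105/16
L_3(13/2) = (21/2)·(15/2)·(11/2)/[(8)·(5)·(3)] = 231/64
Sum: 1·(-55/64) + (-9)·(77/16) + 4·(-105/16) + 4·(231/64) = -3583/64

-3583/64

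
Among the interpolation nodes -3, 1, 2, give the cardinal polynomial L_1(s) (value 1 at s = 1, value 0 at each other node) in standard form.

L_1(s) = -(1/4)s^2 - (1/4)s + 3/2

L_1(s) = (s + 3)(s - 2) / [(4)·(-1)]
       = (s^2 + s - 6) / (-4)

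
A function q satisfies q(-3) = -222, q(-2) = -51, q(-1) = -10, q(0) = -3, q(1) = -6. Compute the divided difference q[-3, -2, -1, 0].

16

q[-3,-2] = (-51 - (-222)) / (-2 - (-3)) = 171
q[-2,-1] = (-10 - (-51)) / (-1 - (-2)) = 41
q[-1,0] = (-3 - (-10)) / (0 - (-1)) = 7
q[-3,-2,-1] = (41 - 171) / (-1 - (-3)) = -65
q[-2,-1,0] = (7 - 41) / (0 - (-2)) = -17
q[-3,-2,-1,0] = (-17 - (-65)) / (0 - (-3)) = 16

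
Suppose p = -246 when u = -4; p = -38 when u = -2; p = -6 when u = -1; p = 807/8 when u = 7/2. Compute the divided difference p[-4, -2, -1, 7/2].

3

p[-4,-2] = (-38 - (-246)) / (-2 - (-4)) = 104
p[-2,-1] = (-6 - (-38)) / (-1 - (-2)) = 32
p[-1,7/2] = (807/8 - (-6)) / (7/2 - (-1)) = 95/4
p[-4,-2,-1] = (32 - 104) / (-1 - (-4)) = -24
p[-2,-1,7/2] = (95/4 - 32) / (7/2 - (-2)) = -3/2
p[-4,-2,-1,7/2] = (-3/2 - (-24)) / (7/2 - (-4)) = 3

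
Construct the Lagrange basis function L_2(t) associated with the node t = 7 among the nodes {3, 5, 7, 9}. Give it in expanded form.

L_2(t) = (t - 3)(t - 5)(t - 9) / [(4)·(2)·(-2)]
       = (t^3 - 17t^2 + 87t - 135) / (-16)

L_2(t) = -(1/16)t^3 + (17/16)t^2 - (87/16)t + 135/16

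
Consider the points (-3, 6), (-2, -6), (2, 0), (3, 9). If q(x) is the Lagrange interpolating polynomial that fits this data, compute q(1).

-36/5

L_0(1) = (3)·(-1)·(-2)/[(-1)·(-5)·(-6)] = -1/5
L_1(1) = (4)·(-1)·(-2)/[(1)·(-4)·(-5)] = 2/5
L_2(1) = (4)·(3)·(-2)/[(5)·(4)·(-1)] = 6/5
L_3(1) = (4)·(3)·(-1)/[(6)·(5)·(1)] = -2/5
Sum: 6·(-1/5) + (-6)·(2/5) + 0 + 9·(-2/5) = -36/5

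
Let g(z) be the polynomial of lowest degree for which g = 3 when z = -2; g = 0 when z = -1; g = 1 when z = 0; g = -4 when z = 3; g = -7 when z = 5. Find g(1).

Evaluate each Lagrange basis at z = 1:
L_0(1) = (2)·(1)·(-2)·(-4)/[(-1)·(-2)·(-5)·(-7)] = 8/35
L_1(1) = (3)·(1)·(-2)·(-4)/[(1)·(-1)·(-4)·(-6)] = -1
L_2(1) = (3)·(2)·(-2)·(-4)/[(2)·(1)·(-3)·(-5)] = 8/5
L_3(1) = (3)·(2)·(1)·(-4)/[(5)·(4)·(3)·(-2)] = 1/5
L_4(1) = (3)·(2)·(1)·(-2)/[(7)·(6)·(5)·(2)] = -1/35
Sum: 3·(8/35) + 0 + 1·(8/5) + (-4)·(1/5) + (-7)·(-1/35) = 59/35

59/35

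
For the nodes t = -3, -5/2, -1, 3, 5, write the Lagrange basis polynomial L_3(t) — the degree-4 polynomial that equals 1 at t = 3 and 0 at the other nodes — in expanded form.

L_3(t) = (t + 3)(t + 5/2)(t + 1)(t - 5) / [(6)·(11/2)·(4)·(-2)]
       = (t^4 + (3/2)t^3 - (39/2)t^2 - (115/2)t - 75/2) / (-264)

L_3(t) = -(1/264)t^4 - (1/176)t^3 + (13/176)t^2 + (115/528)t + 25/176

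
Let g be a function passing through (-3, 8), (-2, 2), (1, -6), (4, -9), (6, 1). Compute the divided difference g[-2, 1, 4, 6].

g[-2,1] = (-6 - 2) / (1 - (-2)) = -8/3
g[1,4] = (-9 - (-6)) / (4 - 1) = -1
g[4,6] = (1 - (-9)) / (6 - 4) = 5
g[-2,1,4] = (-1 - (-8/3)) / (4 - (-2)) = 5/18
g[1,4,6] = (5 - (-1)) / (6 - 1) = 6/5
g[-2,1,4,6] = (6/5 - 5/18) / (6 - (-2)) = 83/720

83/720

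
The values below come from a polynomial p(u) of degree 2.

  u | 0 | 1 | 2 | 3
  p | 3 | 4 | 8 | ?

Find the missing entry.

The 3 known values determine p uniquely (degree ≤ 2).
L_0(3) = (2)·(1)/[(-1)·(-2)] = 1
L_1(3) = (3)·(1)/[(1)·(-1)] = -3
L_2(3) = (3)·(2)/[(2)·(1)] = 3
Sum: 3·(1) + 4·(-3) + 8·(3) = 15

15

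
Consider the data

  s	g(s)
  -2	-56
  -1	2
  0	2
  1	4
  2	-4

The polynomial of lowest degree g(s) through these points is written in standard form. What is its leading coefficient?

The leading coefficient equals the top divided difference g[-2,-1,0,1,2].
g[-2,-1] = (2 - (-56)) / (-1 - (-2)) = 58
g[-1,0] = (2 - 2) / (0 - (-1)) = 0
g[0,1] = (4 - 2) / (1 - 0) = 2
g[1,2] = (-4 - 4) / (2 - 1) = -8
g[-2,-1,0] = (0 - 58) / (0 - (-2)) = -29
g[-1,0,1] = (2 - 0) / (1 - (-1)) = 1
g[0,1,2] = (-8 - 2) / (2 - 0) = -5
g[-2,-1,0,1] = (1 - (-29)) / (1 - (-2)) = 10
g[-1,0,1,2] = (-5 - 1) / (2 - (-1)) = -2
g[-2,-1,0,1,2] = (-2 - 10) / (2 - (-2)) = -3

-3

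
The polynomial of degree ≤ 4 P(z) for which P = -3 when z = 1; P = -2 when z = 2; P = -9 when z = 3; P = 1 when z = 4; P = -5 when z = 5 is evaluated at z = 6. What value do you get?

Evaluate each Lagrange basis at z = 6:
L_0(6) = (4)·(3)·(2)·(1)/[(-1)·(-2)·(-3)·(-4)] = 1
L_1(6) = (5)·(3)·(2)·(1)/[(1)·(-1)·(-2)·(-3)] = -5
L_2(6) = (5)·(4)·(2)·(1)/[(2)·(1)·(-1)·(-2)] = 10
L_3(6) = (5)·(4)·(3)·(1)/[(3)·(2)·(1)·(-1)] = -10
L_4(6) = (5)·(4)·(3)·(2)/[(4)·(3)·(2)·(1)] = 5
Sum: (-3)·(1) + (-2)·(-5) + (-9)·(10) + 1·(-10) + (-5)·(5) = -118

-118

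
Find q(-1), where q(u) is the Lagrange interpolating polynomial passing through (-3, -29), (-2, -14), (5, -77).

L_0(-1) = (1)·(-6)/[(-1)·(-8)] = -3/4
L_1(-1) = (2)·(-6)/[(1)·(-7)] = 12/7
L_2(-1) = (2)·(1)/[(8)·(7)] = 1/28
Sum: (-29)·(-3/4) + (-14)·(12/7) + (-77)·(1/28) = -5

-5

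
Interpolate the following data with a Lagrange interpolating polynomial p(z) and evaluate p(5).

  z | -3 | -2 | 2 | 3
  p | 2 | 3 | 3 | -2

Evaluate each Lagrange basis at z = 5:
L_0(5) = (7)·(3)·(2)/[(-1)·(-5)·(-6)] = -7/5
L_1(5) = (8)·(3)·(2)/[(1)·(-4)·(-5)] = 12/5
L_2(5) = (8)·(7)·(2)/[(5)·(4)·(-1)] = -28/5
L_3(5) = (8)·(7)·(3)/[(6)·(5)·(1)] = 28/5
Sum: 2·(-7/5) + 3·(12/5) + 3·(-28/5) + (-2)·(28/5) = -118/5

-118/5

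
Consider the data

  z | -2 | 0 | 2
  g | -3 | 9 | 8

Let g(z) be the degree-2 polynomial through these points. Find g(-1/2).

231/32

Evaluate each Lagrange basis at z = -1/2:
L_0(-1/2) = (-1/2)·(-5/2)/[(-2)·(-4)] = 5/32
L_1(-1/2) = (3/2)·(-5/2)/[(2)·(-2)] = 15/16
L_2(-1/2) = (3/2)·(-1/2)/[(4)·(2)] = -3/32
Sum: (-3)·(5/32) + 9·(15/16) + 8·(-3/32) = 231/32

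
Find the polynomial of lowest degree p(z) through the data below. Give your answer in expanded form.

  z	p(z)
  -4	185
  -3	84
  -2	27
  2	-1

Build the Lagrange basis polynomials:
L_0(z) = (z + 3)(z + 2)(z - 2) / [-12] = -(1/12)z^3 - (1/4)z^2 + (1/3)z + 1
L_1(z) = (z + 4)(z + 2)(z - 2) / [5] = (1/5)z^3 + (4/5)z^2 - (4/5)z - 16/5
L_2(z) = (z + 4)(z + 3)(z - 2) / [-8] = -(1/8)z^3 - (5/8)z^2 + (1/4)z + 3
L_3(z) = (z + 4)(z + 3)(z + 2) / [120] = (1/120)z^3 + (3/40)z^2 + (13/60)z + 1/5
p(z) = 185·L_0 + 84·L_1 + 27·L_2 + (-1)·L_3
  185·L_0(z) = -(185/12)z^3 - (185/4)z^2 + (185/3)z + 185
  84·L_1(z) = (84/5)z^3 + (336/5)z^2 - (336/5)z - 1344/5
  27·L_2(z) = -(27/8)z^3 - (135/8)z^2 + (27/4)z + 81
  (-1)·L_3(z) = -(1/120)z^3 - (3/40)z^2 - (13/60)z - 1/5
Adding term by term: -2z^3 + 4z^2 + z - 3

p(z) = -2z^3 + 4z^2 + z - 3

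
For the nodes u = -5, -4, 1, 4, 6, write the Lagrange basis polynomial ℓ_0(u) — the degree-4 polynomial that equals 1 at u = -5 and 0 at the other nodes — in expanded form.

ℓ_0(u) = (u + 4)(u - 1)(u - 4)(u - 6) / [(-1)·(-6)·(-9)·(-11)]
       = (u^4 - 7u^3 - 10u^2 + 112u - 96) / (594)

ℓ_0(u) = (1/594)u^4 - (7/594)u^3 - (5/297)u^2 + (56/297)u - 16/99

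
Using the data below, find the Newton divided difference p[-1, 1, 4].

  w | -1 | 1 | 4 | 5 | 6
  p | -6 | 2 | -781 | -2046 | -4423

p[-1,1] = (2 - (-6)) / (1 - (-1)) = 4
p[1,4] = (-781 - 2) / (4 - 1) = -261
p[-1,1,4] = (-261 - 4) / (4 - (-1)) = -53

-53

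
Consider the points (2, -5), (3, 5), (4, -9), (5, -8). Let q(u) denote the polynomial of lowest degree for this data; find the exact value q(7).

Evaluate each Lagrange basis at u = 7:
L_0(7) = (4)·(3)·(2)/[(-1)·(-2)·(-3)] = -4
L_1(7) = (5)·(3)·(2)/[(1)·(-1)·(-2)] = 15
L_2(7) = (5)·(4)·(2)/[(2)·(1)·(-1)] = -20
L_3(7) = (5)·(4)·(3)/[(3)·(2)·(1)] = 10
Sum: (-5)·(-4) + 5·(15) + (-9)·(-20) + (-8)·(10) = 195

195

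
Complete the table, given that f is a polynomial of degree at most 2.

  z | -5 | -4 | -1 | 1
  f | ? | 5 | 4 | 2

24/5

The 3 known values determine f uniquely (degree ≤ 2).
L_0(-5) = (-4)·(-6)/[(-3)·(-5)] = 8/5
L_1(-5) = (-1)·(-6)/[(3)·(-2)] = -1
L_2(-5) = (-1)·(-4)/[(5)·(2)] = 2/5
Sum: 5·(8/5) + 4·(-1) + 2·(2/5) = 24/5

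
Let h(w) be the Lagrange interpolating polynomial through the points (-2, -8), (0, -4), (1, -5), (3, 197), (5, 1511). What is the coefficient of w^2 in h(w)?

L_0(w) = w(w - 1)(w - 3)(w - 5) / [210] = (1/210)w^4 - (3/70)w^3 + (23/210)w^2 - (1/14)w
L_1(w) = (w + 2)(w - 1)(w - 3)(w - 5) / [-30] = -(1/30)w^4 + (7/30)w^3 - (1/6)w^2 - (31/30)w + 1
L_2(w) = (w + 2)w(w - 3)(w - 5) / [24] = (1/24)w^4 - (1/4)w^3 - (1/24)w^2 + (5/4)w
L_3(w) = (w + 2)w(w - 1)(w - 5) / [-60] = -(1/60)w^4 + (1/15)w^3 + (7/60)w^2 - (1/6)w
L_4(w) = (w + 2)w(w - 1)(w - 3) / [280] = (1/280)w^4 - (1/140)w^3 - (1/56)w^2 + (3/140)w
h(w) = (-8)·L_0 + (-4)·L_1 + (-5)·L_2 + 197·L_3 + 1511·L_4
Only the coefficient of w^2 is needed; take it from each L_i and combine:
(-8)·(23/210) + (-4)·(-1/6) + (-5)·(-1/24) + 197·(7/60) + 1511·(-1/56) = -4

-4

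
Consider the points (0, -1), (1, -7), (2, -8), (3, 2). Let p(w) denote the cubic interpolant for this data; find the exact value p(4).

Using Newton's divided-difference form:
p[0,1] = (-7 - (-1)) / (1 - 0) = -6
p[1,2] = (-8 - (-7)) / (2 - 1) = -1
p[2,3] = (2 - (-8)) / (3 - 2) = 10
p[0,1,2] = (-1 - (-6)) / (2 - 0) = 5/2
p[1,2,3] = (10 - (-1)) / (3 - 1) = 11/2
p[0,1,2,3] = (11/2 - 5/2) / (3 - 0) = 1
p(4) = -1 + (-6)·(4) + (5/2)·(4)·(3) + 1·(4)·(3)·(2) = 29

29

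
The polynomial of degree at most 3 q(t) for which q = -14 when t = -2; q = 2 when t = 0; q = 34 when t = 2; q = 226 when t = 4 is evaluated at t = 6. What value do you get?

722

Evaluate each Lagrange basis at t = 6:
L_0(6) = (6)·(4)·(2)/[(-2)·(-4)·(-6)] = -1
L_1(6) = (8)·(4)·(2)/[(2)·(-2)·(-4)] = 4
L_2(6) = (8)·(6)·(2)/[(4)·(2)·(-2)] = -6
L_3(6) = (8)·(6)·(4)/[(6)·(4)·(2)] = 4
Sum: (-14)·(-1) + 2·(4) + 34·(-6) + 226·(4) = 722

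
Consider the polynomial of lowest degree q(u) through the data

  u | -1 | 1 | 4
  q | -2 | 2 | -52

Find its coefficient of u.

2

L_0(u) = (u - 1)(u - 4) / [10] = (1/10)u^2 - (1/2)u + 2/5
L_1(u) = (u + 1)(u - 4) / [-6] = -(1/6)u^2 + (1/2)u + 2/3
L_2(u) = (u + 1)(u - 1) / [15] = (1/15)u^2 - 1/15
q(u) = (-2)·L_0 + 2·L_1 + (-52)·L_2
Only the coefficient of u is needed; take it from each L_i and combine:
(-2)·(-1/2) + 2·(1/2) + (-52)·(0) = 2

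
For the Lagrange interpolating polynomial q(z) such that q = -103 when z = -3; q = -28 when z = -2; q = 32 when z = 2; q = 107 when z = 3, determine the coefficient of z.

-1

L_0(z) = (z + 2)(z - 2)(z - 3) / [-30] = -(1/30)z^3 + (1/10)z^2 + (2/15)z - 2/5
L_1(z) = (z + 3)(z - 2)(z - 3) / [20] = (1/20)z^3 - (1/10)z^2 - (9/20)z + 9/10
L_2(z) = (z + 3)(z + 2)(z - 3) / [-20] = -(1/20)z^3 - (1/10)z^2 + (9/20)z + 9/10
L_3(z) = (z + 3)(z + 2)(z - 2) / [30] = (1/30)z^3 + (1/10)z^2 - (2/15)z - 2/5
q(z) = (-103)·L_0 + (-28)·L_1 + 32·L_2 + 107·L_3
Only the coefficient of z is needed; take it from each L_i and combine:
(-103)·(2/15) + (-28)·(-9/20) + 32·(9/20) + 107·(-2/15) = -1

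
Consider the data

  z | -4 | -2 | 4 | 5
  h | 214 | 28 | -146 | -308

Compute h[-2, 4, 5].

h[-2,4] = (-146 - 28) / (4 - (-2)) = -29
h[4,5] = (-308 - (-146)) / (5 - 4) = -162
h[-2,4,5] = (-162 - (-29)) / (5 - (-2)) = -19

-19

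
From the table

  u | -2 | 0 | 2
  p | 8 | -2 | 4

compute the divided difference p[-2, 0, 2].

2

p[-2,0] = (-2 - 8) / (0 - (-2)) = -5
p[0,2] = (4 - (-2)) / (2 - 0) = 3
p[-2,0,2] = (3 - (-5)) / (2 - (-2)) = 2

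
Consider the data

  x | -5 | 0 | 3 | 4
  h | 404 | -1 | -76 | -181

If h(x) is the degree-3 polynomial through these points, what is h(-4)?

L_0(-4) = (-4)·(-7)·(-8)/[(-5)·(-8)·(-9)] = 28/45
L_1(-4) = (1)·(-7)·(-8)/[(5)·(-3)·(-4)] = 14/15
L_2(-4) = (1)·(-4)·(-8)/[(8)·(3)·(-1)] = -4/3
L_3(-4) = (1)·(-4)·(-7)/[(9)·(4)·(1)] = 7/9
Sum: 404·(28/45) + (-1)·(14/15) + (-76)·(-4/3) + (-181)·(7/9) = 211

211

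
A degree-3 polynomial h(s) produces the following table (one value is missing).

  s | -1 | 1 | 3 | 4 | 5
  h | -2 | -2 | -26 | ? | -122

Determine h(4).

The 4 known values determine h uniquely (degree ≤ 3).
Evaluate each Lagrange basis at s = 4:
L_0(4) = (3)·(1)·(-1)/[(-2)·(-4)·(-6)] = 1/16
L_1(4) = (5)·(1)·(-1)/[(2)·(-2)·(-4)] = -5/16
L_2(4) = (5)·(3)·(-1)/[(4)·(2)·(-2)] = 15/16
L_3(4) = (5)·(3)·(1)/[(6)·(4)·(2)] = 5/16
Sum: (-2)·(1/16) + (-2)·(-5/16) + (-26)·(15/16) + (-122)·(5/16) = -62

-62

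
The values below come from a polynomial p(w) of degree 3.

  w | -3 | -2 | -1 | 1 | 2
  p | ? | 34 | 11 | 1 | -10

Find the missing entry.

The 4 known values determine p uniquely (degree ≤ 3).
Evaluate each Lagrange basis at w = -3:
L_0(-3) = (-2)·(-4)·(-5)/[(-1)·(-3)·(-4)] = 10/3
L_1(-3) = (-1)·(-4)·(-5)/[(1)·(-2)·(-3)] = -10/3
L_2(-3) = (-1)·(-2)·(-5)/[(3)·(2)·(-1)] = 5/3
L_3(-3) = (-1)·(-2)·(-4)/[(4)·(3)·(1)] = -2/3
Sum: 34·(10/3) + 11·(-10/3) + 1·(5/3) + (-10)·(-2/3) = 85

85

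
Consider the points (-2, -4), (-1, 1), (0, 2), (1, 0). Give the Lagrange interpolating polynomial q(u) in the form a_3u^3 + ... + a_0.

L_0(u) = (u + 1)u(u - 1) / [-6] = -(1/6)u^3 + (1/6)u
L_1(u) = (u + 2)u(u - 1) / [2] = (1/2)u^3 + (1/2)u^2 - u
L_2(u) = (u + 2)(u + 1)(u - 1) / [-2] = -(1/2)u^3 - u^2 + (1/2)u + 1
L_3(u) = (u + 2)(u + 1)u / [6] = (1/6)u^3 + (1/2)u^2 + (1/3)u
q(u) = (-4)·L_0 + 1·L_1 + 2·L_2 + 0·L_3
  (-4)·L_0(u) = (2/3)u^3 - (2/3)u
  1·L_1(u) = (1/2)u^3 + (1/2)u^2 - u
  2·L_2(u) = -u^3 - 2u^2 + u + 2
  0·L_3(u) = 0
Adding term by term: (1/6)u^3 - (3/2)u^2 - (2/3)u + 2

q(u) = (1/6)u^3 - (3/2)u^2 - (2/3)u + 2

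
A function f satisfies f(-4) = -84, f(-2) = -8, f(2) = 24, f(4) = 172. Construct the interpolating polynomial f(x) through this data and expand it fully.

f(x) = 2x^3 + 3x^2 - 4

Build the Lagrange basis polynomials:
L_0(x) = (x + 2)(x - 2)(x - 4) / [-96] = -(1/96)x^3 + (1/24)x^2 + (1/24)x - 1/6
L_1(x) = (x + 4)(x - 2)(x - 4) / [48] = (1/48)x^3 - (1/24)x^2 - (1/3)x + 2/3
L_2(x) = (x + 4)(x + 2)(x - 4) / [-48] = -(1/48)x^3 - (1/24)x^2 + (1/3)x + 2/3
L_3(x) = (x + 4)(x + 2)(x - 2) / [96] = (1/96)x^3 + (1/24)x^2 - (1/24)x - 1/6
f(x) = (-84)·L_0 + (-8)·L_1 + 24·L_2 + 172·L_3
  (-84)·L_0(x) = (7/8)x^3 - (7/2)x^2 - (7/2)x + 14
  (-8)·L_1(x) = -(1/6)x^3 + (1/3)x^2 + (8/3)x - 16/3
  24·L_2(x) = -(1/2)x^3 - x^2 + 8x + 16
  172·L_3(x) = (43/24)x^3 + (43/6)x^2 - (43/6)x - 86/3
Adding term by term: 2x^3 + 3x^2 - 4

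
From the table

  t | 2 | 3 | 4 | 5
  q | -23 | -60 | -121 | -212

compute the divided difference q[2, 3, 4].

-12

q[2,3] = (-60 - (-23)) / (3 - 2) = -37
q[3,4] = (-121 - (-60)) / (4 - 3) = -61
q[2,3,4] = (-61 - (-37)) / (4 - 2) = -12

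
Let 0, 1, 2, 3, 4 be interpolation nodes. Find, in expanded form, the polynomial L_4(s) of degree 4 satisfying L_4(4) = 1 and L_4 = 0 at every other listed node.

L_4(s) = s(s - 1)(s - 2)(s - 3) / [(4)·(3)·(2)·(1)]
       = (s^4 - 6s^3 + 11s^2 - 6s) / (24)

L_4(s) = (1/24)s^4 - (1/4)s^3 + (11/24)s^2 - (1/4)s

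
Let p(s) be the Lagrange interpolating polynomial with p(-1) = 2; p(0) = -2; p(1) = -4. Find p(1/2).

L_0(1/2) = (1/2)·(-1/2)/[(-1)·(-2)] = -1/8
L_1(1/2) = (3/2)·(-1/2)/[(1)·(-1)] = 3/4
L_2(1/2) = (3/2)·(1/2)/[(2)·(1)] = 3/8
Sum: 2·(-1/8) + (-2)·(3/4) + (-4)·(3/8) = -13/4

-13/4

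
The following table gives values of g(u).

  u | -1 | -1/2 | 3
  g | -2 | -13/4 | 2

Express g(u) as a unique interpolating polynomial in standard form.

Newton's divided differences:
g[-1,-1/2] = (-13/4 - (-2)) / (-1/2 - (-1)) = -5/2
g[-1/2,3] = (2 - (-13/4)) / (3 - (-1/2)) = 3/2
g[-1,-1/2,3] = (3/2 - (-5/2)) / (3 - (-1)) = 1
g(u) = -2 + (-5/2)·(u + 1) + 1·(u + 1)(u + 1/2)
Expanding: g(u) = u^2 - u - 4

g(u) = u^2 - u - 4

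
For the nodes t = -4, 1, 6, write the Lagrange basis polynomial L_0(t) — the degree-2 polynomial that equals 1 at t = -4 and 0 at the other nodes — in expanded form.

L_0(t) = (1/50)t^2 - (7/50)t + 3/25

L_0(t) = (t - 1)(t - 6) / [(-5)·(-10)]
       = (t^2 - 7t + 6) / (50)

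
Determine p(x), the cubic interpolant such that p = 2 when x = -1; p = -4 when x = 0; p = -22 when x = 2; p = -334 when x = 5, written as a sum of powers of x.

Newton's divided differences:
p[-1,0] = (-4 - 2) / (0 - (-1)) = -6
p[0,2] = (-22 - (-4)) / (2 - 0) = -9
p[2,5] = (-334 - (-22)) / (5 - 2) = -104
p[-1,0,2] = (-9 - (-6)) / (2 - (-1)) = -1
p[0,2,5] = (-104 - (-9)) / (5 - 0) = -19
p[-1,0,2,5] = (-19 - (-1)) / (5 - (-1)) = -3
p(x) = 2 + (-6)·(x + 1) + (-1)·(x + 1)x + (-3)·(x + 1)x(x - 2)
Expanding: p(x) = -3x^3 + 2x^2 - x - 4

p(x) = -3x^3 + 2x^2 - x - 4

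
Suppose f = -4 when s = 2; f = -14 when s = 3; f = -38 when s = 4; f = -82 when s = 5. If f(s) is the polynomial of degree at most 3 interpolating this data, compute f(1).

-2

L_0(1) = (-2)·(-3)·(-4)/[(-1)·(-2)·(-3)] = 4
L_1(1) = (-1)·(-3)·(-4)/[(1)·(-1)·(-2)] = -6
L_2(1) = (-1)·(-2)·(-4)/[(2)·(1)·(-1)] = 4
L_3(1) = (-1)·(-2)·(-3)/[(3)·(2)·(1)] = -1
Sum: (-4)·(4) + (-14)·(-6) + (-38)·(4) + (-82)·(-1) = -2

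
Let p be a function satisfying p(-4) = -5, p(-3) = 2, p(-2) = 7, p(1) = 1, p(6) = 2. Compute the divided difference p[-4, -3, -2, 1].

-3/20

p[-4,-3] = (2 - (-5)) / (-3 - (-4)) = 7
p[-3,-2] = (7 - 2) / (-2 - (-3)) = 5
p[-2,1] = (1 - 7) / (1 - (-2)) = -2
p[-4,-3,-2] = (5 - 7) / (-2 - (-4)) = -1
p[-3,-2,1] = (-2 - 5) / (1 - (-3)) = -7/4
p[-4,-3,-2,1] = (-7/4 - (-1)) / (1 - (-4)) = -3/20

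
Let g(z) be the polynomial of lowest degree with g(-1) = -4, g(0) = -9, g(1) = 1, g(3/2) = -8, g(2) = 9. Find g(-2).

1997/5

L_0(-2) = (-2)·(-3)·(-7/2)·(-4)/[(-1)·(-2)·(-5/2)·(-3)] = 28/5
L_1(-2) = (-1)·(-3)·(-7/2)·(-4)/[(1)·(-1)·(-3/2)·(-2)] = -14
L_2(-2) = (-1)·(-2)·(-7/2)·(-4)/[(2)·(1)·(-1/2)·(-1)] = 28
L_3(-2) = (-1)·(-2)·(-3)·(-4)/[(5/2)·(3/2)·(1/2)·(-1/2)] = -128/5
L_4(-2) = (-1)·(-2)·(-3)·(-7/2)/[(3)·(2)·(1)·(1/2)] = 7
Sum: (-4)·(28/5) + (-9)·(-14) + 1·(28) + (-8)·(-128/5) + 9·(7) = 1997/5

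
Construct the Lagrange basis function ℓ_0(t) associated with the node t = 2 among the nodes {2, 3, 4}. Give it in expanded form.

ℓ_0(t) = (1/2)t^2 - (7/2)t + 6

ℓ_0(t) = (t - 3)(t - 4) / [(-1)·(-2)]
       = (t^2 - 7t + 12) / (2)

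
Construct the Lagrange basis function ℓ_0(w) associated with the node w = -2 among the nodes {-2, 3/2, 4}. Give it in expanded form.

ℓ_0(w) = (1/21)w^2 - (11/42)w + 2/7

ℓ_0(w) = (w - 3/2)(w - 4) / [(-7/2)·(-6)]
       = (w^2 - (11/2)w + 6) / (21)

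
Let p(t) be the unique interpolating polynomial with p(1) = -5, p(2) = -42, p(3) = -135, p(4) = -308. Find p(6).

Evaluate each Lagrange basis at t = 6:
L_0(6) = (4)·(3)·(2)/[(-1)·(-2)·(-3)] = -4
L_1(6) = (5)·(3)·(2)/[(1)·(-1)·(-2)] = 15
L_2(6) = (5)·(4)·(2)/[(2)·(1)·(-1)] = -20
L_3(6) = (5)·(4)·(3)/[(3)·(2)·(1)] = 10
Sum: (-5)·(-4) + (-42)·(15) + (-135)·(-20) + (-308)·(10) = -990

-990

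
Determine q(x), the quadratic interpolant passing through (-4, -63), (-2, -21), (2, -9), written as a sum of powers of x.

Newton's divided differences:
q[-4,-2] = (-21 - (-63)) / (-2 - (-4)) = 21
q[-2,2] = (-9 - (-21)) / (2 - (-2)) = 3
q[-4,-2,2] = (3 - 21) / (2 - (-4)) = -3
q(x) = -63 + 21·(x + 4) + (-3)·(x + 4)(x + 2)
Expanding: q(x) = -3x^2 + 3x - 3

q(x) = -3x^2 + 3x - 3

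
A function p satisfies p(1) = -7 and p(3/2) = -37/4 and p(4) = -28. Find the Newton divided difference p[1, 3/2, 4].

-1

p[1,3/2] = (-37/4 - (-7)) / (3/2 - 1) = -9/2
p[3/2,4] = (-28 - (-37/4)) / (4 - 3/2) = -15/2
p[1,3/2,4] = (-15/2 - (-9/2)) / (4 - 1) = -1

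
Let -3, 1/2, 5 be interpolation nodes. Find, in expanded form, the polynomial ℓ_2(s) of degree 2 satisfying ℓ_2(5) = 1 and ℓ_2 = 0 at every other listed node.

ℓ_2(s) = (s + 3)(s - 1/2) / [(8)·(9/2)]
       = (s^2 + (5/2)s - 3/2) / (36)

ℓ_2(s) = (1/36)s^2 + (5/72)s - 1/24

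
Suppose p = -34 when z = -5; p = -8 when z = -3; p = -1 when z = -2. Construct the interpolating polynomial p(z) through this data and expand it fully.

Newton's divided differences:
p[-5,-3] = (-8 - (-34)) / (-3 - (-5)) = 13
p[-3,-2] = (-1 - (-8)) / (-2 - (-3)) = 7
p[-5,-3,-2] = (7 - 13) / (-2 - (-5)) = -2
p(z) = -34 + 13·(z + 5) + (-2)·(z + 5)(z + 3)
Expanding: p(z) = -2z^2 - 3z + 1

p(z) = -2z^2 - 3z + 1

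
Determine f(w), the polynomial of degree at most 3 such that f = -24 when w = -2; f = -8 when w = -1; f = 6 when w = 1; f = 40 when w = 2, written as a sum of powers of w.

f(w) = 3w^3 + 3w^2 + 4w - 4

Newton's divided differences:
f[-2,-1] = (-8 - (-24)) / (-1 - (-2)) = 16
f[-1,1] = (6 - (-8)) / (1 - (-1)) = 7
f[1,2] = (40 - 6) / (2 - 1) = 34
f[-2,-1,1] = (7 - 16) / (1 - (-2)) = -3
f[-1,1,2] = (34 - 7) / (2 - (-1)) = 9
f[-2,-1,1,2] = (9 - (-3)) / (2 - (-2)) = 3
f(w) = -24 + 16·(w + 2) + (-3)·(w + 2)(w + 1) + 3·(w + 2)(w + 1)(w - 1)
Expanding: f(w) = 3w^3 + 3w^2 + 4w - 4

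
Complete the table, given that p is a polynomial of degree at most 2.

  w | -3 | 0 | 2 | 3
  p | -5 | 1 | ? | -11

The 3 known values determine p uniquely (degree ≤ 2).
L_0(2) = (2)·(-1)/[(-3)·(-6)] = -1/9
L_1(2) = (5)·(-1)/[(3)·(-3)] = 5/9
L_2(2) = (5)·(2)/[(6)·(3)] = 5/9
Sum: (-5)·(-1/9) + 1·(5/9) + (-11)·(5/9) = -5

-5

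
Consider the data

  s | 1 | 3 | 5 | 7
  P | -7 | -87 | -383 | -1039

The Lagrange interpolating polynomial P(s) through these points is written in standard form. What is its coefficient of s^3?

The leading coefficient equals the top divided difference P[1,3,5,7].
P[1,3] = (-87 - (-7)) / (3 - 1) = -40
P[3,5] = (-383 - (-87)) / (5 - 3) = -148
P[5,7] = (-1039 - (-383)) / (7 - 5) = -328
P[1,3,5] = (-148 - (-40)) / (5 - 1) = -27
P[3,5,7] = (-328 - (-148)) / (7 - 3) = -45
P[1,3,5,7] = (-45 - (-27)) / (7 - 1) = -3

-3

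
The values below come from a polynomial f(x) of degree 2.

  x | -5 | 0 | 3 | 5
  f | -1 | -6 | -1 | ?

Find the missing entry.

17/3

The 3 known values determine f uniquely (degree ≤ 2).
Evaluate each Lagrange basis at x = 5:
L_0(5) = (5)·(2)/[(-5)·(-8)] = 1/4
L_1(5) = (10)·(2)/[(5)·(-3)] = -4/3
L_2(5) = (10)·(5)/[(8)·(3)] = 25/12
Sum: (-1)·(1/4) + (-6)·(-4/3) + (-1)·(25/12) = 17/3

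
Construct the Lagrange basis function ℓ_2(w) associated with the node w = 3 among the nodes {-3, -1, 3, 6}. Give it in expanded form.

ℓ_2(w) = (w + 3)(w + 1)(w - 6) / [(6)·(4)·(-3)]
       = (w^3 - 2w^2 - 21w - 18) / (-72)

ℓ_2(w) = -(1/72)w^3 + (1/36)w^2 + (7/24)w + 1/4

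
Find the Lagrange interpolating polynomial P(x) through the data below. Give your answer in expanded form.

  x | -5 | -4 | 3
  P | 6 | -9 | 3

L_0(x) = (x + 4)(x - 3) / [8] = (1/8)x^2 + (1/8)x - 3/2
L_1(x) = (x + 5)(x - 3) / [-7] = -(1/7)x^2 - (2/7)x + 15/7
L_2(x) = (x + 5)(x + 4) / [56] = (1/56)x^2 + (9/56)x + 5/14
P(x) = 6·L_0 + (-9)·L_1 + 3·L_2
  6·L_0(x) = (3/4)x^2 + (3/4)x - 9
  (-9)·L_1(x) = (9/7)x^2 + (18/7)x - 135/7
  3·L_2(x) = (3/56)x^2 + (27/56)x + 15/14
Adding term by term: (117/56)x^2 + (213/56)x - 381/14

P(x) = (117/56)x^2 + (213/56)x - 381/14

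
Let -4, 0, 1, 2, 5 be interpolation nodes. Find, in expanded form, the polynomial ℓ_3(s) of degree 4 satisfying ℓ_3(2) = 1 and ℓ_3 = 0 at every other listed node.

ℓ_3(s) = -(1/36)s^4 + (1/18)s^3 + (19/36)s^2 - (5/9)s

ℓ_3(s) = (s + 4)s(s - 1)(s - 5) / [(6)·(2)·(1)·(-3)]
       = (s^4 - 2s^3 - 19s^2 + 20s) / (-36)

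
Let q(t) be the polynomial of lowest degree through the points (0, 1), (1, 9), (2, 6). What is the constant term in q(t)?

1

Build the Lagrange basis polynomials:
L_0(t) = (t - 1)(t - 2) / [2] = (1/2)t^2 - (3/2)t + 1
L_1(t) = t(t - 2) / [-1] = -t^2 + 2t
L_2(t) = t(t - 1) / [2] = (1/2)t^2 - (1/2)t
q(t) = 1·L_0 + 9·L_1 + 6·L_2
Only the constant term is needed; take it from each L_i and combine:
1·(1) + 9·(0) + 6·(0) = 1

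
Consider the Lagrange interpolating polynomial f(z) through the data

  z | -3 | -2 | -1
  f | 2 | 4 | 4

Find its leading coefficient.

The leading coefficient equals the top divided difference f[-3,-2,-1].
f[-3,-2] = (4 - 2) / (-2 - (-3)) = 2
f[-2,-1] = (4 - 4) / (-1 - (-2)) = 0
f[-3,-2,-1] = (0 - 2) / (-1 - (-3)) = -1

-1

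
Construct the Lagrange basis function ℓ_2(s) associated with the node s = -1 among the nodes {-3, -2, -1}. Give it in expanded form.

ℓ_2(s) = (1/2)s^2 + (5/2)s + 3

ℓ_2(s) = (s + 3)(s + 2) / [(2)·(1)]
       = (s^2 + 5s + 6) / (2)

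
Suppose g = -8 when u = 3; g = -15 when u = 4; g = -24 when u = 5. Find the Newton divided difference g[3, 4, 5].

-1

g[3,4] = (-15 - (-8)) / (4 - 3) = -7
g[4,5] = (-24 - (-15)) / (5 - 4) = -9
g[3,4,5] = (-9 - (-7)) / (5 - 3) = -1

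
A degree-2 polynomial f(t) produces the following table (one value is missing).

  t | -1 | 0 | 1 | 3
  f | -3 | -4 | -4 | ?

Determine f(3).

-1

The 3 known values determine f uniquely (degree ≤ 2).
Evaluate each Lagrange basis at t = 3:
L_0(3) = (3)·(2)/[(-1)·(-2)] = 3
L_1(3) = (4)·(2)/[(1)·(-1)] = -8
L_2(3) = (4)·(3)/[(2)·(1)] = 6
Sum: (-3)·(3) + (-4)·(-8) + (-4)·(6) = -1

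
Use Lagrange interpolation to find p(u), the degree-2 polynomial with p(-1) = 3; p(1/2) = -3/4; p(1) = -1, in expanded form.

p(u) = u^2 - 2u

Build the Lagrange basis polynomials:
L_0(u) = (u - 1/2)(u - 1) / [3] = (1/3)u^2 - (1/2)u + 1/6
L_1(u) = (u + 1)(u - 1) / [-3/4] = -(4/3)u^2 + 4/3
L_2(u) = (u + 1)(u - 1/2) / [1] = u^2 + (1/2)u - 1/2
p(u) = 3·L_0 + (-3/4)·L_1 + (-1)·L_2
  3·L_0(u) = u^2 - (3/2)u + 1/2
  (-3/4)·L_1(u) = u^2 - 1
  (-1)·L_2(u) = -u^2 - (1/2)u + 1/2
Adding term by term: u^2 - 2u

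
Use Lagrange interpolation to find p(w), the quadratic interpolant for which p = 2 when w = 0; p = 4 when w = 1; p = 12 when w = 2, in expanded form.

Build the Lagrange basis polynomials:
L_0(w) = (w - 1)(w - 2) / [2] = (1/2)w^2 - (3/2)w + 1
L_1(w) = w(w - 2) / [-1] = -w^2 + 2w
L_2(w) = w(w - 1) / [2] = (1/2)w^2 - (1/2)w
p(w) = 2·L_0 + 4·L_1 + 12·L_2
  2·L_0(w) = w^2 - 3w + 2
  4·L_1(w) = -4w^2 + 8w
  12·L_2(w) = 6w^2 - 6w
Adding term by term: 3w^2 - w + 2

p(w) = 3w^2 - w + 2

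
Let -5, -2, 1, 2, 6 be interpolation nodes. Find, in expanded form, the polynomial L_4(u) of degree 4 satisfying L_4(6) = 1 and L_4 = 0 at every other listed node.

L_4(u) = (1/1760)u^4 + (1/440)u^3 - (9/1760)u^2 - (1/110)u + 1/88

L_4(u) = (u + 5)(u + 2)(u - 1)(u - 2) / [(11)·(8)·(5)·(4)]
       = (u^4 + 4u^3 - 9u^2 - 16u + 20) / (1760)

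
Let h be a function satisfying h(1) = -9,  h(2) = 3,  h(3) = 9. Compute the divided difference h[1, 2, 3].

h[1,2] = (3 - (-9)) / (2 - 1) = 12
h[2,3] = (9 - 3) / (3 - 2) = 6
h[1,2,3] = (6 - 12) / (3 - 1) = -3

-3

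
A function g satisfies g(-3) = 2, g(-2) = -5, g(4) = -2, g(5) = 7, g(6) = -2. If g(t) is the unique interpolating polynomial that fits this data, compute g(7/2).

L_0(7/2) = (11/2)·(-1/2)·(-3/2)·(-5/2)/[(-1)·(-7)·(-8)·(-9)] = -55/2688
L_1(7/2) = (13/2)·(-1/2)·(-3/2)·(-5/2)/[(1)·(-6)·(-7)·(-8)] = 65/1792
L_2(7/2) = (13/2)·(11/2)·(-3/2)·(-5/2)/[(7)·(6)·(-1)·(-2)] = 715/448
L_3(7/2) = (13/2)·(11/2)·(-1/2)·(-5/2)/[(8)·(7)·(1)·(-1)] = -715/896
L_4(7/2) = (13/2)·(11/2)·(-1/2)·(-3/2)/[(9)·(8)·(2)·(1)] = 143/768
Sum: 2·(-55/2688) + (-5)·(65/1792) + (-2)·(715/448) + 7·(-715/896) + (-2)·(143/768) = -50387/5376

-50387/5376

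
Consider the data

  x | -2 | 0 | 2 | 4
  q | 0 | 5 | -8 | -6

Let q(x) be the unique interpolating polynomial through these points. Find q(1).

L_0(1) = (1)·(-1)·(-3)/[(-2)·(-4)·(-6)] = -1/16
L_1(1) = (3)·(-1)·(-3)/[(2)·(-2)·(-4)] = 9/16
L_2(1) = (3)·(1)·(-3)/[(4)·(2)·(-2)] = 9/16
L_3(1) = (3)·(1)·(-1)/[(6)·(4)·(2)] = -1/16
Sum: 0 + 5·(9/16) + (-8)·(9/16) + (-6)·(-1/16) = -21/16

-21/16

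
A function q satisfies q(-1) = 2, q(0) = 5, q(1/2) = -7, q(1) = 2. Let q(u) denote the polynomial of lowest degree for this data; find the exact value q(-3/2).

-58

L_0(-3/2) = (-3/2)·(-2)·(-5/2)/[(-1)·(-3/2)·(-2)] = 5/2
L_1(-3/2) = (-1/2)·(-2)·(-5/2)/[(1)·(-1/2)·(-1)] = -5
L_2(-3/2) = (-1/2)·(-3/2)·(-5/2)/[(3/2)·(1/2)·(-1/2)] = 5
L_3(-3/2) = (-1/2)·(-3/2)·(-2)/[(2)·(1)·(1/2)] = -3/2
Sum: 2·(5/2) + 5·(-5) + (-7)·(5) + 2·(-3/2) = -58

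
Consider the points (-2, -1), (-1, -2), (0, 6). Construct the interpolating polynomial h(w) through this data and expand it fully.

L_0(w) = (w + 1)w / [2] = (1/2)w^2 + (1/2)w
L_1(w) = (w + 2)w / [-1] = -w^2 - 2w
L_2(w) = (w + 2)(w + 1) / [2] = (1/2)w^2 + (3/2)w + 1
h(w) = (-1)·L_0 + (-2)·L_1 + 6·L_2
  (-1)·L_0(w) = -(1/2)w^2 - (1/2)w
  (-2)·L_1(w) = 2w^2 + 4w
  6·L_2(w) = 3w^2 + 9w + 6
Adding term by term: (9/2)w^2 + (25/2)w + 6

h(w) = (9/2)w^2 + (25/2)w + 6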